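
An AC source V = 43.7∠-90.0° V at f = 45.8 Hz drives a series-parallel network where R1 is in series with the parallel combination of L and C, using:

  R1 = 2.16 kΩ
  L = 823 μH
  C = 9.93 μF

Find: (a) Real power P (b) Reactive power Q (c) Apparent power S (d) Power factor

Step 1 — Angular frequency: ω = 2π·f = 2π·45.8 = 287.8 rad/s.
Step 2 — Component impedances:
  R1: Z = R = 2160 Ω
  L: Z = jωL = j·287.8·0.000823 = 0 + j0.2368 Ω
  C: Z = 1/(jωC) = -j/(ω·C) = 0 - j349.9 Ω
Step 3 — Parallel branch: L || C = 1/(1/L + 1/C) = 0 + j0.237 Ω.
Step 4 — Series with R1: Z_total = R1 + (L || C) = 2160 + j0.237 Ω = 2160∠0.0° Ω.
Step 5 — Source phasor: V = 43.7∠-90.0° V = 0 - j43.7 V.
Step 6 — Current: I = V / Z = -2.22e-06 - j0.02023 A = 0.02023∠-90.0° A.
Step 7 — Complex power: S = V·I* = 0.8841 + j9.701e-05 VA.
Step 8 — Real power: P = Re(S) = 0.8841 W.
Step 9 — Reactive power: Q = Im(S) = 9.701e-05 VAR.
Step 10 — Apparent power: |S| = 0.8841 VA.
Step 11 — Power factor: PF = P/|S| = 1 (lagging).

(a) P = 0.8841 W  (b) Q = 9.701e-05 VAR  (c) S = 0.8841 VA  (d) PF = 1 (lagging)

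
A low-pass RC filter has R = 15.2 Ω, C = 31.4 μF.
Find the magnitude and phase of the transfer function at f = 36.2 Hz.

Step 1 — Angular frequency: ω = 2π·36.2 = 227.5 rad/s.
Step 2 — Transfer function: H(jω) = 1/(1 + jωRC).
Step 3 — Denominator: 1 + jωRC = 1 + j·227.5·15.2·3.14e-05 = 1 + j0.1086.
Step 4 — H = 0.9884 - j0.1073.
Step 5 — Magnitude: |H| = 0.9942 (-0.1 dB); phase: φ = -6.2°.

|H| = 0.9942 (-0.1 dB), φ = -6.2°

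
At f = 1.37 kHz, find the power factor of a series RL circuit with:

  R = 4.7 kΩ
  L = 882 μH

Step 1 — Angular frequency: ω = 2π·f = 2π·1370 = 8608 rad/s.
Step 2 — Component impedances:
  R: Z = R = 4700 Ω
  L: Z = jωL = j·8608·0.000882 = 0 + j7.592 Ω
Step 3 — Series combination: Z_total = R + L = 4700 + j7.592 Ω = 4700∠0.1° Ω.
Step 4 — Power factor: PF = cos(φ) = Re(Z)/|Z| = 4700/4700 = 1.
Step 5 — Type: Im(Z) = 7.592 ⇒ lagging (phase φ = 0.1°).

PF = 1 (lagging, φ = 0.1°)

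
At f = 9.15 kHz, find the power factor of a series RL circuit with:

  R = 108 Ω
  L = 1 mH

Step 1 — Angular frequency: ω = 2π·f = 2π·9150 = 5.749e+04 rad/s.
Step 2 — Component impedances:
  R: Z = R = 108 Ω
  L: Z = jωL = j·5.749e+04·0.001 = 0 + j57.49 Ω
Step 3 — Series combination: Z_total = R + L = 108 + j57.49 Ω = 122.3∠28.0° Ω.
Step 4 — Power factor: PF = cos(φ) = Re(Z)/|Z| = 108/122.35 = 0.8827.
Step 5 — Type: Im(Z) = 57.49 ⇒ lagging (phase φ = 28.0°).

PF = 0.8827 (lagging, φ = 28.0°)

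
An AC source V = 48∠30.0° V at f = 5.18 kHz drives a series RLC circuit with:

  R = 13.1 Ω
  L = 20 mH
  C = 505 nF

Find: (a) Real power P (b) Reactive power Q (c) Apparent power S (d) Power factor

Step 1 — Angular frequency: ω = 2π·f = 2π·5180 = 3.255e+04 rad/s.
Step 2 — Component impedances:
  R: Z = R = 13.1 Ω
  L: Z = jωL = j·3.255e+04·0.02 = 0 + j650.9 Ω
  C: Z = 1/(jωC) = -j/(ω·C) = 0 - j60.84 Ω
Step 3 — Series combination: Z_total = R + L + C = 13.1 + j590.1 Ω = 590.2∠88.7° Ω.
Step 4 — Source phasor: V = 48∠30.0° V = 41.57 + j24 V.
Step 5 — Current: I = V / Z = 0.04221 - j0.06951 A = 0.08132∠-58.7° A.
Step 6 — Complex power: S = V·I* = 0.08664 + j3.903 VA.
Step 7 — Real power: P = Re(S) = 0.08664 W.
Step 8 — Reactive power: Q = Im(S) = 3.903 VAR.
Step 9 — Apparent power: |S| = 3.903 VA.
Step 10 — Power factor: PF = P/|S| = 0.02219 (lagging).

(a) P = 0.08664 W  (b) Q = 3.903 VAR  (c) S = 3.903 VA  (d) PF = 0.02219 (lagging)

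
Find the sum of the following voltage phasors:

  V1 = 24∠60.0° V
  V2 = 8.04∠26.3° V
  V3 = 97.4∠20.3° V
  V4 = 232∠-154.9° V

Step 1 — Convert each phasor to rectangular form:
  V1 = 24·(cos(60.0°) + j·sin(60.0°)) = 12 + j20.78 V
  V2 = 8.04·(cos(26.3°) + j·sin(26.3°)) = 7.208 + j3.562 V
  V3 = 97.4·(cos(20.3°) + j·sin(20.3°)) = 91.35 + j33.79 V
  V4 = 232·(cos(-154.9°) + j·sin(-154.9°)) = -210.1 - j98.41 V
Step 2 — Sum components: V_total = -99.53 - j40.28 V.
Step 3 — Convert to polar: |V_total| = 107.4 V, ∠V_total = -158.0°.

V_total = 107.4∠-158.0° V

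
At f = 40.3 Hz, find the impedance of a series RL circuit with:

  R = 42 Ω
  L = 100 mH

Step 1 — Angular frequency: ω = 2π·f = 2π·40.3 = 253.2 rad/s.
Step 2 — Component impedances:
  R: Z = R = 42 Ω
  L: Z = jωL = j·253.2·0.1 = 0 + j25.32 Ω
Step 3 — Series combination: Z_total = R + L = 42 + j25.32 Ω = 49.04∠31.1° Ω.

Z = 42 + j25.32 Ω = 49.04∠31.1° Ω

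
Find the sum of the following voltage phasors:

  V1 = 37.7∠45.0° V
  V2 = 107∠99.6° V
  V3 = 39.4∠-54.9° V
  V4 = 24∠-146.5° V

Step 1 — Convert each phasor to rectangular form:
  V1 = 37.7·(cos(45.0°) + j·sin(45.0°)) = 26.66 + j26.66 V
  V2 = 107·(cos(99.6°) + j·sin(99.6°)) = -17.84 + j105.5 V
  V3 = 39.4·(cos(-54.9°) + j·sin(-54.9°)) = 22.66 - j32.24 V
  V4 = 24·(cos(-146.5°) + j·sin(-146.5°)) = -20.01 - j13.25 V
Step 2 — Sum components: V_total = 11.46 + j86.68 V.
Step 3 — Convert to polar: |V_total| = 87.43 V, ∠V_total = 82.5°.

V_total = 87.43∠82.5° V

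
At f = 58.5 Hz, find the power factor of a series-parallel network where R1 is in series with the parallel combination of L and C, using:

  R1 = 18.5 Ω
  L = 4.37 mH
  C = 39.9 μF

Step 1 — Angular frequency: ω = 2π·f = 2π·58.5 = 367.6 rad/s.
Step 2 — Component impedances:
  R1: Z = R = 18.5 Ω
  L: Z = jωL = j·367.6·0.00437 = 0 + j1.606 Ω
  C: Z = 1/(jωC) = -j/(ω·C) = 0 - j68.19 Ω
Step 3 — Parallel branch: L || C = 1/(1/L + 1/C) = 0 + j1.645 Ω.
Step 4 — Series with R1: Z_total = R1 + (L || C) = 18.5 + j1.645 Ω = 18.57∠5.1° Ω.
Step 5 — Power factor: PF = cos(φ) = Re(Z)/|Z| = 18.5/18.573 = 0.9961.
Step 6 — Type: Im(Z) = 1.645 ⇒ lagging (phase φ = 5.1°).

PF = 0.9961 (lagging, φ = 5.1°)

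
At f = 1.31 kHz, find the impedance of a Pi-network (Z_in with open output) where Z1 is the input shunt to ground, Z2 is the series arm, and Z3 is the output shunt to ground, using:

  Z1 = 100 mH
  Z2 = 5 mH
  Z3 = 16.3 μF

Step 1 — Angular frequency: ω = 2π·f = 2π·1310 = 8231 rad/s.
Step 2 — Component impedances:
  Z1: Z = jωL = j·8231·0.1 = 0 + j823.1 Ω
  Z2: Z = jωL = j·8231·0.005 = 0 + j41.15 Ω
  Z3: Z = 1/(jωC) = -j/(ω·C) = 0 - j7.454 Ω
Step 3 — With open output, the series arm Z2 and the output shunt Z3 appear in series to ground: Z2 + Z3 = 0 + j33.7 Ω.
Step 4 — Parallel with input shunt Z1: Z_in = Z1 || (Z2 + Z3) = 0 + j32.38 Ω = 32.38∠90.0° Ω.

Z = 0 + j32.38 Ω = 32.38∠90.0° Ω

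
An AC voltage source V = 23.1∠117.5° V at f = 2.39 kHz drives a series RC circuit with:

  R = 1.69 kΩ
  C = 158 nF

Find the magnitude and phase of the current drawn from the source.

Step 1 — Angular frequency: ω = 2π·f = 2π·2390 = 1.502e+04 rad/s.
Step 2 — Component impedances:
  R: Z = R = 1690 Ω
  C: Z = 1/(jωC) = -j/(ω·C) = 0 - j421.5 Ω
Step 3 — Series combination: Z_total = R + C = 1690 - j421.5 Ω = 1742∠-14.0° Ω.
Step 4 — Source phasor: V = 23.1∠117.5° V = -10.67 + j20.49 V.
Step 5 — Ohm's law: I = V / Z_total = (-10.67 + j20.49) / (1690 - j421.5) = -0.008789 + j0.009932 A.
Step 6 — Convert to polar: |I| = 0.01326 A, ∠I = 131.5°.

I = 0.01326∠131.5° A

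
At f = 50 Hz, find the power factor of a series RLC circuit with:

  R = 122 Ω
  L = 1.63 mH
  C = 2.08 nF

Step 1 — Angular frequency: ω = 2π·f = 2π·50 = 314.2 rad/s.
Step 2 — Component impedances:
  R: Z = R = 122 Ω
  L: Z = jωL = j·314.2·0.00163 = 0 + j0.5121 Ω
  C: Z = 1/(jωC) = -j/(ω·C) = 0 - j1.53e+06 Ω
Step 3 — Series combination: Z_total = R + L + C = 122 - j1.53e+06 Ω = 1.53e+06∠-90.0° Ω.
Step 4 — Power factor: PF = cos(φ) = Re(Z)/|Z| = 122/1.5303e+06 = 7.972e-05.
Step 5 — Type: Im(Z) = -1.53e+06 ⇒ leading (phase φ = -90.0°).

PF = 7.972e-05 (leading, φ = -90.0°)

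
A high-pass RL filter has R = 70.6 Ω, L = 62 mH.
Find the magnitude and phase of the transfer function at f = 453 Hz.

Step 1 — Angular frequency: ω = 2π·453 = 2846 rad/s.
Step 2 — Transfer function: H(jω) = jωL/(R + jωL).
Step 3 — Numerator jωL = j·176.5; denominator R + jωL = 70.6 + j176.5.
Step 4 — H = 0.862 + j0.3449.
Step 5 — Magnitude: |H| = 0.9285 (-0.6 dB); phase: φ = 21.8°.

|H| = 0.9285 (-0.6 dB), φ = 21.8°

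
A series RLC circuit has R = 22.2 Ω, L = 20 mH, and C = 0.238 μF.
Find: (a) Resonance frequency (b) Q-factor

Step 1 — Resonance condition Im(Z)=0 gives ω₀ = 1/√(LC).
Step 2 — ω₀ = 1/√(0.02·2.38e-07) = 1.449e+04 rad/s.
Step 3 — f₀ = ω₀/(2π) = 2307 Hz.
Step 4 — Series Q: Q = ω₀L/R = 1.449e+04·0.02/22.2 = 13.06.

(a) f₀ = 2307 Hz  (b) Q = 13.06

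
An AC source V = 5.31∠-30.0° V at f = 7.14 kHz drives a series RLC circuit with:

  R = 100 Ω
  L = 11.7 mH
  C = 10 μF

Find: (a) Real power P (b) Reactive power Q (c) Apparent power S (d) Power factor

Step 1 — Angular frequency: ω = 2π·f = 2π·7140 = 4.486e+04 rad/s.
Step 2 — Component impedances:
  R: Z = R = 100 Ω
  L: Z = jωL = j·4.486e+04·0.0117 = 0 + j524.9 Ω
  C: Z = 1/(jωC) = -j/(ω·C) = 0 - j2.229 Ω
Step 3 — Series combination: Z_total = R + L + C = 100 + j522.7 Ω = 532.1∠79.2° Ω.
Step 4 — Source phasor: V = 5.31∠-30.0° V = 4.599 - j2.655 V.
Step 5 — Current: I = V / Z = -0.003276 - j0.009425 A = 0.009979∠-109.2° A.
Step 6 — Complex power: S = V·I* = 0.009957 + j0.05204 VA.
Step 7 — Real power: P = Re(S) = 0.009957 W.
Step 8 — Reactive power: Q = Im(S) = 0.05204 VAR.
Step 9 — Apparent power: |S| = 0.05299 VA.
Step 10 — Power factor: PF = P/|S| = 0.1879 (lagging).

(a) P = 0.009957 W  (b) Q = 0.05204 VAR  (c) S = 0.05299 VA  (d) PF = 0.1879 (lagging)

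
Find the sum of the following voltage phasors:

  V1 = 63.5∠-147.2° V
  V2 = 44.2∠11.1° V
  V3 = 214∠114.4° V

Step 1 — Convert each phasor to rectangular form:
  V1 = 63.5·(cos(-147.2°) + j·sin(-147.2°)) = -53.38 - j34.4 V
  V2 = 44.2·(cos(11.1°) + j·sin(11.1°)) = 43.37 + j8.509 V
  V3 = 214·(cos(114.4°) + j·sin(114.4°)) = -88.4 + j194.9 V
Step 2 — Sum components: V_total = -98.41 + j169 V.
Step 3 — Convert to polar: |V_total| = 195.6 V, ∠V_total = 120.2°.

V_total = 195.6∠120.2° V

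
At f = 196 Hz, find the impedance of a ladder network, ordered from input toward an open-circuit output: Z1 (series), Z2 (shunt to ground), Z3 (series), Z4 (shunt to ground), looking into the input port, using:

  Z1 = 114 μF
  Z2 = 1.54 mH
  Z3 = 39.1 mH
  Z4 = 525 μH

Step 1 — Angular frequency: ω = 2π·f = 2π·196 = 1232 rad/s.
Step 2 — Component impedances:
  Z1: Z = 1/(jωC) = -j/(ω·C) = 0 - j7.123 Ω
  Z2: Z = jωL = j·1232·0.00154 = 0 + j1.897 Ω
  Z3: Z = jωL = j·1232·0.0391 = 0 + j48.15 Ω
  Z4: Z = jωL = j·1232·0.000525 = 0 + j0.6465 Ω
Step 3 — Ladder network (open output): work backward from the far end, alternating series and parallel combinations. Z_in = 0 - j5.297 Ω = 5.297∠-90.0° Ω.

Z = 0 - j5.297 Ω = 5.297∠-90.0° Ω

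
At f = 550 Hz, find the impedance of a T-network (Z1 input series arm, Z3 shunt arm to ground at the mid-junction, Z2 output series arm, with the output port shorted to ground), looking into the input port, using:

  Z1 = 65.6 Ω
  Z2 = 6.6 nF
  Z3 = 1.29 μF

Step 1 — Angular frequency: ω = 2π·f = 2π·550 = 3456 rad/s.
Step 2 — Component impedances:
  Z1: Z = R = 65.6 Ω
  Z2: Z = 1/(jωC) = -j/(ω·C) = 0 - j4.384e+04 Ω
  Z3: Z = 1/(jωC) = -j/(ω·C) = 0 - j224.3 Ω
Step 3 — With the output port shorted to ground, the output series arm Z2 runs from the junction to ground; the shunt arm Z3 also runs from the junction to ground. They appear in parallel: Z3 || Z2 = 0 - j223.2 Ω.
Step 4 — Series with input arm Z1: Z_in = Z1 + (Z3 || Z2) = 65.6 - j223.2 Ω = 232.6∠-73.6° Ω.

Z = 65.6 - j223.2 Ω = 232.6∠-73.6° Ω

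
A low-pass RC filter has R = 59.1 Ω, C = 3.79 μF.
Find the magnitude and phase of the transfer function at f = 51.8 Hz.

Step 1 — Angular frequency: ω = 2π·51.8 = 325.5 rad/s.
Step 2 — Transfer function: H(jω) = 1/(1 + jωRC).
Step 3 — Denominator: 1 + jωRC = 1 + j·325.5·59.1·3.79e-06 = 1 + j0.0729.
Step 4 — H = 0.9947 - j0.07252.
Step 5 — Magnitude: |H| = 0.9974 (-0.0 dB); phase: φ = -4.2°.

|H| = 0.9974 (-0.0 dB), φ = -4.2°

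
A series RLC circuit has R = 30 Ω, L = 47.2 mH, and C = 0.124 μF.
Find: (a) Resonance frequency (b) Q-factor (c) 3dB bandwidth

Step 1 — Resonance: ω₀ = 1/√(LC) = 1/√(0.0472·1.24e-07) = 1.307e+04 rad/s.
Step 2 — f₀ = ω₀/(2π) = 2080 Hz.
Step 3 — Series Q: Q = ω₀L/R = 1.307e+04·0.0472/30 = 20.57.
Step 4 — Bandwidth: Δω = ω₀/Q = 635.6 rad/s; BW = Δω/(2π) = 101.2 Hz.

(a) f₀ = 2080 Hz  (b) Q = 20.57  (c) BW = 101.2 Hz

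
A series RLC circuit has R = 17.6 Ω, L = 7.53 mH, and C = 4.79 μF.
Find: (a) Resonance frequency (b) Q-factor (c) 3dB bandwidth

Step 1 — Resonance condition Im(Z)=0 gives ω₀ = 1/√(LC).
Step 2 — ω₀ = 1/√(0.00753·4.79e-06) = 5265 rad/s.
Step 3 — f₀ = ω₀/(2π) = 838 Hz.
Step 4 — Series Q: Q = ω₀L/R = 5265·0.00753/17.6 = 2.253.
Step 5 — 3dB bandwidth: Δω = ω₀/Q = 2337 rad/s; BW = Δω/(2π) = 372 Hz.

(a) f₀ = 838 Hz  (b) Q = 2.253  (c) BW = 372 Hz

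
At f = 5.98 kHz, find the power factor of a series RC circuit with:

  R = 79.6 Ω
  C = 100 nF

Step 1 — Angular frequency: ω = 2π·f = 2π·5980 = 3.757e+04 rad/s.
Step 2 — Component impedances:
  R: Z = R = 79.6 Ω
  C: Z = 1/(jωC) = -j/(ω·C) = 0 - j266.1 Ω
Step 3 — Series combination: Z_total = R + C = 79.6 - j266.1 Ω = 277.8∠-73.3° Ω.
Step 4 — Power factor: PF = cos(φ) = Re(Z)/|Z| = 79.6/277.8 = 0.2865.
Step 5 — Type: Im(Z) = -266.1 ⇒ leading (phase φ = -73.3°).

PF = 0.2865 (leading, φ = -73.3°)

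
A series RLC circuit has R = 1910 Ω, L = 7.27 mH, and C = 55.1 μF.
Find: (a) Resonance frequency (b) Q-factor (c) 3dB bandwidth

Step 1 — Resonance: ω₀ = 1/√(LC) = 1/√(0.00727·5.51e-05) = 1580 rad/s.
Step 2 — f₀ = ω₀/(2π) = 251.5 Hz.
Step 3 — Series Q: Q = ω₀L/R = 1580·0.00727/1910 = 0.006014.
Step 4 — Bandwidth: Δω = ω₀/Q = 2.627e+05 rad/s; BW = Δω/(2π) = 4.181e+04 Hz.

(a) f₀ = 251.5 Hz  (b) Q = 0.006014  (c) BW = 4.181e+04 Hz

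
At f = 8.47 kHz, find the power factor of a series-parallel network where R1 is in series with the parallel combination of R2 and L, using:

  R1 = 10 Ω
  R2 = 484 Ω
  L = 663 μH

Step 1 — Angular frequency: ω = 2π·f = 2π·8470 = 5.322e+04 rad/s.
Step 2 — Component impedances:
  R1: Z = R = 10 Ω
  R2: Z = R = 484 Ω
  L: Z = jωL = j·5.322e+04·0.000663 = 0 + j35.28 Ω
Step 3 — Parallel branch: R2 || L = 1/(1/R2 + 1/L) = 2.559 + j35.1 Ω.
Step 4 — Series with R1: Z_total = R1 + (R2 || L) = 12.56 + j35.1 Ω = 37.28∠70.3° Ω.
Step 5 — Power factor: PF = cos(φ) = Re(Z)/|Z| = 12.56/37.28 = 0.3369.
Step 6 — Type: Im(Z) = 35.1 ⇒ lagging (phase φ = 70.3°).

PF = 0.3369 (lagging, φ = 70.3°)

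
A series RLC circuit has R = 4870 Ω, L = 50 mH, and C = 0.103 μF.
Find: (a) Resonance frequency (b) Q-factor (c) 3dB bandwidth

Step 1 — Resonance: ω₀ = 1/√(LC) = 1/√(0.05·1.03e-07) = 1.393e+04 rad/s.
Step 2 — f₀ = ω₀/(2π) = 2218 Hz.
Step 3 — Series Q: Q = ω₀L/R = 1.393e+04·0.05/4870 = 0.1431.
Step 4 — Bandwidth: Δω = ω₀/Q = 9.74e+04 rad/s; BW = Δω/(2π) = 1.55e+04 Hz.

(a) f₀ = 2218 Hz  (b) Q = 0.1431  (c) BW = 1.55e+04 Hz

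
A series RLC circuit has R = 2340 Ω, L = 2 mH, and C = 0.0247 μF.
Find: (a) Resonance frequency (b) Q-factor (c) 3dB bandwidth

Step 1 — Resonance: ω₀ = 1/√(LC) = 1/√(0.002·2.47e-08) = 1.423e+05 rad/s.
Step 2 — f₀ = ω₀/(2π) = 2.264e+04 Hz.
Step 3 — Series Q: Q = ω₀L/R = 1.423e+05·0.002/2340 = 0.1216.
Step 4 — Bandwidth: Δω = ω₀/Q = 1.17e+06 rad/s; BW = Δω/(2π) = 1.862e+05 Hz.

(a) f₀ = 2.264e+04 Hz  (b) Q = 0.1216  (c) BW = 1.862e+05 Hz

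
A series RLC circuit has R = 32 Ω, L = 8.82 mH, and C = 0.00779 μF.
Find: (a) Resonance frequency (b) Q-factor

Step 1 — Resonance condition Im(Z)=0 gives ω₀ = 1/√(LC).
Step 2 — ω₀ = 1/√(0.00882·7.79e-09) = 1.206e+05 rad/s.
Step 3 — f₀ = ω₀/(2π) = 1.92e+04 Hz.
Step 4 — Series Q: Q = ω₀L/R = 1.206e+05·0.00882/32 = 33.25.

(a) f₀ = 1.92e+04 Hz  (b) Q = 33.25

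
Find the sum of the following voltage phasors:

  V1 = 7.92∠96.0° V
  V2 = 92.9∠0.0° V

Step 1 — Convert each phasor to rectangular form:
  V1 = 7.92·(cos(96.0°) + j·sin(96.0°)) = -0.8279 + j7.877 V
  V2 = 92.9·(cos(0.0°) + j·sin(0.0°)) = 92.9 V
Step 2 — Sum components: V_total = 92.07 + j7.877 V.
Step 3 — Convert to polar: |V_total| = 92.41 V, ∠V_total = 4.9°.

V_total = 92.41∠4.9° V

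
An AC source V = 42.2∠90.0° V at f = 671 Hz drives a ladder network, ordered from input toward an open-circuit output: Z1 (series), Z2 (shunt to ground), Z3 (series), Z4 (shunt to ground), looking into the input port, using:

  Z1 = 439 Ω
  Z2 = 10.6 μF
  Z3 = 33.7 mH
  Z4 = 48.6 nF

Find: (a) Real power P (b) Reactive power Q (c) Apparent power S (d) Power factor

Step 1 — Angular frequency: ω = 2π·f = 2π·671 = 4216 rad/s.
Step 2 — Component impedances:
  Z1: Z = R = 439 Ω
  Z2: Z = 1/(jωC) = -j/(ω·C) = 0 - j22.38 Ω
  Z3: Z = jωL = j·4216·0.0337 = 0 + j142.1 Ω
  Z4: Z = 1/(jωC) = -j/(ω·C) = 0 - j4880 Ω
Step 3 — Ladder network (open output): work backward from the far end, alternating series and parallel combinations. Z_in = 439 - j22.27 Ω = 439.6∠-2.9° Ω.
Step 4 — Source phasor: V = 42.2∠90.0° V = 0 + j42.2 V.
Step 5 — Current: I = V / Z = -0.004864 + j0.09588 A = 0.096∠92.9° A.
Step 6 — Complex power: S = V·I* = 4.046 - j0.2053 VA.
Step 7 — Real power: P = Re(S) = 4.046 W.
Step 8 — Reactive power: Q = Im(S) = -0.2053 VAR.
Step 9 — Apparent power: |S| = 4.051 VA.
Step 10 — Power factor: PF = P/|S| = 0.9987 (leading).

(a) P = 4.046 W  (b) Q = -0.2053 VAR  (c) S = 4.051 VA  (d) PF = 0.9987 (leading)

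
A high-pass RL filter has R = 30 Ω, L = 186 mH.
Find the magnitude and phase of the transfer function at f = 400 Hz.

Step 1 — Angular frequency: ω = 2π·400 = 2513 rad/s.
Step 2 — Transfer function: H(jω) = jωL/(R + jωL).
Step 3 — Numerator jωL = j·467.5; denominator R + jωL = 30 + j467.5.
Step 4 — H = 0.9959 + j0.06391.
Step 5 — Magnitude: |H| = 0.9979 (-0.0 dB); phase: φ = 3.7°.

|H| = 0.9979 (-0.0 dB), φ = 3.7°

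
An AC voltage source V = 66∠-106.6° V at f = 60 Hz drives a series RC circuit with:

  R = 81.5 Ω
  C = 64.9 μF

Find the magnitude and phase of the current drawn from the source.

Step 1 — Angular frequency: ω = 2π·f = 2π·60 = 377 rad/s.
Step 2 — Component impedances:
  R: Z = R = 81.5 Ω
  C: Z = 1/(jωC) = -j/(ω·C) = 0 - j40.87 Ω
Step 3 — Series combination: Z_total = R + C = 81.5 - j40.87 Ω = 91.17∠-26.6° Ω.
Step 4 — Source phasor: V = 66∠-106.6° V = -18.86 - j63.25 V.
Step 5 — Ohm's law: I = V / Z_total = (-18.86 - j63.25) / (81.5 - j40.87) = 0.1261 - j0.7128 A.
Step 6 — Convert to polar: |I| = 0.7239 A, ∠I = -80.0°.

I = 0.7239∠-80.0° A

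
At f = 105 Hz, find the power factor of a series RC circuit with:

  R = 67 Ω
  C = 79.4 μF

Step 1 — Angular frequency: ω = 2π·f = 2π·105 = 659.7 rad/s.
Step 2 — Component impedances:
  R: Z = R = 67 Ω
  C: Z = 1/(jωC) = -j/(ω·C) = 0 - j19.09 Ω
Step 3 — Series combination: Z_total = R + C = 67 - j19.09 Ω = 69.67∠-15.9° Ω.
Step 4 — Power factor: PF = cos(φ) = Re(Z)/|Z| = 67/69.67 = 0.9617.
Step 5 — Type: Im(Z) = -19.09 ⇒ leading (phase φ = -15.9°).

PF = 0.9617 (leading, φ = -15.9°)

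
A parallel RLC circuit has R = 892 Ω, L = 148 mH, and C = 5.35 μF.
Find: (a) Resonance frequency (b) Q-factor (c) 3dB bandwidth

Step 1 — Resonance: ω₀ = 1/√(LC) = 1/√(0.148·5.35e-06) = 1124 rad/s.
Step 2 — f₀ = ω₀/(2π) = 178.9 Hz.
Step 3 — Parallel Q: Q = R/(ω₀L) = 892/(1124·0.148) = 5.363.
Step 4 — Bandwidth: Δω = ω₀/Q = 209.5 rad/s; BW = Δω/(2π) = 33.35 Hz.

(a) f₀ = 178.9 Hz  (b) Q = 5.363  (c) BW = 33.35 Hz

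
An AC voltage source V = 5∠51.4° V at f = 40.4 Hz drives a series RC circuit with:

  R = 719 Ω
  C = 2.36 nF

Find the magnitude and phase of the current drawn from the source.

Step 1 — Angular frequency: ω = 2π·f = 2π·40.4 = 253.8 rad/s.
Step 2 — Component impedances:
  R: Z = R = 719 Ω
  C: Z = 1/(jωC) = -j/(ω·C) = 0 - j1.669e+06 Ω
Step 3 — Series combination: Z_total = R + C = 719 - j1.669e+06 Ω = 1.669e+06∠-90.0° Ω.
Step 4 — Source phasor: V = 5∠51.4° V = 3.119 + j3.908 V.
Step 5 — Ohm's law: I = V / Z_total = (3.119 + j3.908) / (719 - j1.669e+06) = -2.34e-06 + j1.87e-06 A.
Step 6 — Convert to polar: |I| = 2.995e-06 A, ∠I = 141.4°.

I = 2.995e-06∠141.4° A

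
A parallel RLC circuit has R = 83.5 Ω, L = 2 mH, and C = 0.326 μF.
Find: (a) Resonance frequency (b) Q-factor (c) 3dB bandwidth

Step 1 — Resonance: ω₀ = 1/√(LC) = 1/√(0.002·3.26e-07) = 3.916e+04 rad/s.
Step 2 — f₀ = ω₀/(2π) = 6233 Hz.
Step 3 — Parallel Q: Q = R/(ω₀L) = 83.5/(3.916e+04·0.002) = 1.066.
Step 4 — Bandwidth: Δω = ω₀/Q = 3.674e+04 rad/s; BW = Δω/(2π) = 5847 Hz.

(a) f₀ = 6233 Hz  (b) Q = 1.066  (c) BW = 5847 Hz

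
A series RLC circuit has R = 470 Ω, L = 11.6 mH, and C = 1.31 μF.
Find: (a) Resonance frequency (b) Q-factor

Step 1 — Resonance condition Im(Z)=0 gives ω₀ = 1/√(LC).
Step 2 — ω₀ = 1/√(0.0116·1.31e-06) = 8112 rad/s.
Step 3 — f₀ = ω₀/(2π) = 1291 Hz.
Step 4 — Series Q: Q = ω₀L/R = 8112·0.0116/470 = 0.2002.

(a) f₀ = 1291 Hz  (b) Q = 0.2002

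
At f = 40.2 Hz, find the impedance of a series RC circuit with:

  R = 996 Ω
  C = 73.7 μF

Step 1 — Angular frequency: ω = 2π·f = 2π·40.2 = 252.6 rad/s.
Step 2 — Component impedances:
  R: Z = R = 996 Ω
  C: Z = 1/(jωC) = -j/(ω·C) = 0 - j53.72 Ω
Step 3 — Series combination: Z_total = R + C = 996 - j53.72 Ω = 997.4∠-3.1° Ω.

Z = 996 - j53.72 Ω = 997.4∠-3.1° Ω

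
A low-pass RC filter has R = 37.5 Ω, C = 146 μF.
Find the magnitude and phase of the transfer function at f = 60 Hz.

Step 1 — Angular frequency: ω = 2π·60 = 377 rad/s.
Step 2 — Transfer function: H(jω) = 1/(1 + jωRC).
Step 3 — Denominator: 1 + jωRC = 1 + j·377·37.5·0.000146 = 1 + j2.064.
Step 4 — H = 0.1901 - j0.3924.
Step 5 — Magnitude: |H| = 0.436 (-7.2 dB); phase: φ = -64.2°.

|H| = 0.436 (-7.2 dB), φ = -64.2°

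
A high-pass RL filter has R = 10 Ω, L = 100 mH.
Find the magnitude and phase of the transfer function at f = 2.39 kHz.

Step 1 — Angular frequency: ω = 2π·2390 = 1.502e+04 rad/s.
Step 2 — Transfer function: H(jω) = jωL/(R + jωL).
Step 3 — Numerator jωL = j·1502; denominator R + jωL = 10 + j1502.
Step 4 — H = 1 + j0.006659.
Step 5 — Magnitude: |H| = 1 (-0.0 dB); phase: φ = 0.4°.

|H| = 1 (-0.0 dB), φ = 0.4°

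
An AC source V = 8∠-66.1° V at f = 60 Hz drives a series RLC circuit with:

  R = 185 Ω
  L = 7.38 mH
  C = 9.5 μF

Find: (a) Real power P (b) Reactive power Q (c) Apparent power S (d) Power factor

Step 1 — Angular frequency: ω = 2π·f = 2π·60 = 377 rad/s.
Step 2 — Component impedances:
  R: Z = R = 185 Ω
  L: Z = jωL = j·377·0.00738 = 0 + j2.782 Ω
  C: Z = 1/(jωC) = -j/(ω·C) = 0 - j279.2 Ω
Step 3 — Series combination: Z_total = R + L + C = 185 - j276.4 Ω = 332.6∠-56.2° Ω.
Step 4 — Source phasor: V = 8∠-66.1° V = 3.241 - j7.314 V.
Step 5 — Current: I = V / Z = 0.02369 - j0.004132 A = 0.02405∠-9.9° A.
Step 6 — Complex power: S = V·I* = 0.107 - j0.1599 VA.
Step 7 — Real power: P = Re(S) = 0.107 W.
Step 8 — Reactive power: Q = Im(S) = -0.1599 VAR.
Step 9 — Apparent power: |S| = 0.1924 VA.
Step 10 — Power factor: PF = P/|S| = 0.5562 (leading).

(a) P = 0.107 W  (b) Q = -0.1599 VAR  (c) S = 0.1924 VA  (d) PF = 0.5562 (leading)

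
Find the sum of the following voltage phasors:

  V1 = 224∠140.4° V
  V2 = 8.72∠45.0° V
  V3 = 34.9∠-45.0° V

Step 1 — Convert each phasor to rectangular form:
  V1 = 224·(cos(140.4°) + j·sin(140.4°)) = -172.6 + j142.8 V
  V2 = 8.72·(cos(45.0°) + j·sin(45.0°)) = 6.166 + j6.166 V
  V3 = 34.9·(cos(-45.0°) + j·sin(-45.0°)) = 24.68 - j24.68 V
Step 2 — Sum components: V_total = -141.8 + j124.3 V.
Step 3 — Convert to polar: |V_total| = 188.5 V, ∠V_total = 138.8°.

V_total = 188.5∠138.8° V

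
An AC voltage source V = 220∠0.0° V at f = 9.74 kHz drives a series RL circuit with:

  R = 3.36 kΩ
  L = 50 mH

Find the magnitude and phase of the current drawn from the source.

Step 1 — Angular frequency: ω = 2π·f = 2π·9740 = 6.12e+04 rad/s.
Step 2 — Component impedances:
  R: Z = R = 3360 Ω
  L: Z = jωL = j·6.12e+04·0.05 = 0 + j3060 Ω
Step 3 — Series combination: Z_total = R + L = 3360 + j3060 Ω = 4545∠42.3° Ω.
Step 4 — Source phasor: V = 220∠0.0° V = 220 V.
Step 5 — Ohm's law: I = V / Z_total = (220) / (3360 + j3060) = 0.03579 - j0.0326 A.
Step 6 — Convert to polar: |I| = 0.04841 A, ∠I = -42.3°.

I = 0.04841∠-42.3° A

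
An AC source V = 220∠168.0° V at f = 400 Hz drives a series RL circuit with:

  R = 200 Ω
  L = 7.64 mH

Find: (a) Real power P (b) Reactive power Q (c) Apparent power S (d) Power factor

Step 1 — Angular frequency: ω = 2π·f = 2π·400 = 2513 rad/s.
Step 2 — Component impedances:
  R: Z = R = 200 Ω
  L: Z = jωL = j·2513·0.00764 = 0 + j19.2 Ω
Step 3 — Series combination: Z_total = R + L = 200 + j19.2 Ω = 200.9∠5.5° Ω.
Step 4 — Source phasor: V = 220∠168.0° V = -215.2 + j45.74 V.
Step 5 — Current: I = V / Z = -1.044 + j0.329 A = 1.095∠162.5° A.
Step 6 — Complex power: S = V·I* = 239.8 + j23.02 VA.
Step 7 — Real power: P = Re(S) = 239.8 W.
Step 8 — Reactive power: Q = Im(S) = 23.02 VAR.
Step 9 — Apparent power: |S| = 240.9 VA.
Step 10 — Power factor: PF = P/|S| = 0.9954 (lagging).

(a) P = 239.8 W  (b) Q = 23.02 VAR  (c) S = 240.9 VA  (d) PF = 0.9954 (lagging)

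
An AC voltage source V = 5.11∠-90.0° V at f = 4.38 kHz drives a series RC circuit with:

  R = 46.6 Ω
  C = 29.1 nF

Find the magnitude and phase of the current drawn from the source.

Step 1 — Angular frequency: ω = 2π·f = 2π·4380 = 2.752e+04 rad/s.
Step 2 — Component impedances:
  R: Z = R = 46.6 Ω
  C: Z = 1/(jωC) = -j/(ω·C) = 0 - j1249 Ω
Step 3 — Series combination: Z_total = R + C = 46.6 - j1249 Ω = 1250∠-87.9° Ω.
Step 4 — Source phasor: V = 5.11∠-90.0° V = 0 - j5.11 V.
Step 5 — Ohm's law: I = V / Z_total = (0 - j5.11) / (46.6 - j1249) = 0.004087 - j0.0001525 A.
Step 6 — Convert to polar: |I| = 0.004089 A, ∠I = -2.1°.

I = 0.004089∠-2.1° A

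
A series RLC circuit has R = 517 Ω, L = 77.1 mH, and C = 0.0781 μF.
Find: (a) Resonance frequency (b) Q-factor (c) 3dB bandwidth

Step 1 — Resonance condition Im(Z)=0 gives ω₀ = 1/√(LC).
Step 2 — ω₀ = 1/√(0.0771·7.81e-08) = 1.289e+04 rad/s.
Step 3 — f₀ = ω₀/(2π) = 2051 Hz.
Step 4 — Series Q: Q = ω₀L/R = 1.289e+04·0.0771/517 = 1.922.
Step 5 — 3dB bandwidth: Δω = ω₀/Q = 6706 rad/s; BW = Δω/(2π) = 1067 Hz.

(a) f₀ = 2051 Hz  (b) Q = 1.922  (c) BW = 1067 Hz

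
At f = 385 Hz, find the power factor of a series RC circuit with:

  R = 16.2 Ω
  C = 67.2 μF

Step 1 — Angular frequency: ω = 2π·f = 2π·385 = 2419 rad/s.
Step 2 — Component impedances:
  R: Z = R = 16.2 Ω
  C: Z = 1/(jωC) = -j/(ω·C) = 0 - j6.152 Ω
Step 3 — Series combination: Z_total = R + C = 16.2 - j6.152 Ω = 17.33∠-20.8° Ω.
Step 4 — Power factor: PF = cos(φ) = Re(Z)/|Z| = 16.2/17.3287 = 0.9349.
Step 5 — Type: Im(Z) = -6.152 ⇒ leading (phase φ = -20.8°).

PF = 0.9349 (leading, φ = -20.8°)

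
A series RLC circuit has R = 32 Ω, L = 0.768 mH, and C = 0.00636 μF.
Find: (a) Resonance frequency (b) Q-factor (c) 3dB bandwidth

Step 1 — Resonance: ω₀ = 1/√(LC) = 1/√(0.000768·6.36e-09) = 4.525e+05 rad/s.
Step 2 — f₀ = ω₀/(2π) = 7.201e+04 Hz.
Step 3 — Series Q: Q = ω₀L/R = 4.525e+05·0.000768/32 = 10.86.
Step 4 — Bandwidth: Δω = ω₀/Q = 4.167e+04 rad/s; BW = Δω/(2π) = 6631 Hz.

(a) f₀ = 7.201e+04 Hz  (b) Q = 10.86  (c) BW = 6631 Hz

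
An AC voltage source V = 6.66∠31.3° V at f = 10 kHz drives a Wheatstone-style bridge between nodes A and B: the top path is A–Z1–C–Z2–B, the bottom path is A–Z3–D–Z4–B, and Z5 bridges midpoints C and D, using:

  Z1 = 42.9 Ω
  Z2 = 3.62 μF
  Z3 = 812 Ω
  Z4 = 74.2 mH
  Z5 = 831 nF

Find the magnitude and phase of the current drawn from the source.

Step 1 — Angular frequency: ω = 2π·f = 2π·1e+04 = 6.283e+04 rad/s.
Step 2 — Component impedances:
  Z1: Z = R = 42.9 Ω
  Z2: Z = 1/(jωC) = -j/(ω·C) = 0 - j4.397 Ω
  Z3: Z = R = 812 Ω
  Z4: Z = jωL = j·6.283e+04·0.0742 = 0 + j4662 Ω
  Z5: Z = 1/(jωC) = -j/(ω·C) = 0 - j19.15 Ω
Step 3 — Bridge requires nodal analysis (the Z5 bridge couples midpoints C and D, so the two paths cannot be reduced to a simple series/parallel combination). Setting node B to ground and injecting 1 A at node A, the 3-node admittance system at A, C, D solves to V_A = Z_AB = 40.75 - j4.451 Ω = 40.99∠-6.2° Ω.
Step 4 — Source phasor: V = 6.66∠31.3° V = 5.691 + j3.46 V.
Step 5 — Ohm's law: I = V / Z_total = (5.691 + j3.46) / (40.75 - j4.451) = 0.1288 + j0.09898 A.
Step 6 — Convert to polar: |I| = 0.1625 A, ∠I = 37.5°.

I = 0.1625∠37.5° A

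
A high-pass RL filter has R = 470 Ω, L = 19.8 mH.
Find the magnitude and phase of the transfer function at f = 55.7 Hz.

Step 1 — Angular frequency: ω = 2π·55.7 = 350 rad/s.
Step 2 — Transfer function: H(jω) = jωL/(R + jωL).
Step 3 — Numerator jωL = j·6.929; denominator R + jωL = 470 + j6.929.
Step 4 — H = 0.0002173 + j0.01474.
Step 5 — Magnitude: |H| = 0.01474 (-36.6 dB); phase: φ = 89.2°.

|H| = 0.01474 (-36.6 dB), φ = 89.2°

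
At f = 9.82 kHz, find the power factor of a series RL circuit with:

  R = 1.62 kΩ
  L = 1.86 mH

Step 1 — Angular frequency: ω = 2π·f = 2π·9820 = 6.17e+04 rad/s.
Step 2 — Component impedances:
  R: Z = R = 1620 Ω
  L: Z = jωL = j·6.17e+04·0.00186 = 0 + j114.8 Ω
Step 3 — Series combination: Z_total = R + L = 1620 + j114.8 Ω = 1624∠4.1° Ω.
Step 4 — Power factor: PF = cos(φ) = Re(Z)/|Z| = 1620/1624 = 0.9975.
Step 5 — Type: Im(Z) = 114.8 ⇒ lagging (phase φ = 4.1°).

PF = 0.9975 (lagging, φ = 4.1°)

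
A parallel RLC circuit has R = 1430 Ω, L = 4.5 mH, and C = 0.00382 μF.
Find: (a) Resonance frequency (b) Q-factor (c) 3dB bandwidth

Step 1 — Resonance: ω₀ = 1/√(LC) = 1/√(0.0045·3.82e-09) = 2.412e+05 rad/s.
Step 2 — f₀ = ω₀/(2π) = 3.839e+04 Hz.
Step 3 — Parallel Q: Q = R/(ω₀L) = 1430/(2.412e+05·0.0045) = 1.318.
Step 4 — Bandwidth: Δω = ω₀/Q = 1.831e+05 rad/s; BW = Δω/(2π) = 2.914e+04 Hz.

(a) f₀ = 3.839e+04 Hz  (b) Q = 1.318  (c) BW = 2.914e+04 Hz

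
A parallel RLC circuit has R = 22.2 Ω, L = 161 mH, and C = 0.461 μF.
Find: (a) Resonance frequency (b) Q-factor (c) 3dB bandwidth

Step 1 — Resonance: ω₀ = 1/√(LC) = 1/√(0.161·4.61e-07) = 3671 rad/s.
Step 2 — f₀ = ω₀/(2π) = 584.2 Hz.
Step 3 — Parallel Q: Q = R/(ω₀L) = 22.2/(3671·0.161) = 0.03757.
Step 4 — Bandwidth: Δω = ω₀/Q = 9.771e+04 rad/s; BW = Δω/(2π) = 1.555e+04 Hz.

(a) f₀ = 584.2 Hz  (b) Q = 0.03757  (c) BW = 1.555e+04 Hz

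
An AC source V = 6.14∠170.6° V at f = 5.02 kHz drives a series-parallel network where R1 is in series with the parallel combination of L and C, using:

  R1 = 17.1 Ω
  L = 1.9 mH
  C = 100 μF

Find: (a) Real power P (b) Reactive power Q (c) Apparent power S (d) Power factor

Step 1 — Angular frequency: ω = 2π·f = 2π·5020 = 3.154e+04 rad/s.
Step 2 — Component impedances:
  R1: Z = R = 17.1 Ω
  L: Z = jωL = j·3.154e+04·0.0019 = 0 + j59.93 Ω
  C: Z = 1/(jωC) = -j/(ω·C) = 0 - j0.317 Ω
Step 3 — Parallel branch: L || C = 1/(1/L + 1/C) = 0 - j0.3187 Ω.
Step 4 — Series with R1: Z_total = R1 + (L || C) = 17.1 - j0.3187 Ω = 17.1∠-1.1° Ω.
Step 5 — Source phasor: V = 6.14∠170.6° V = -6.058 + j1.003 V.
Step 6 — Current: I = V / Z = -0.3552 + j0.05202 A = 0.359∠171.7° A.
Step 7 — Complex power: S = V·I* = 2.204 - j0.04108 VA.
Step 8 — Real power: P = Re(S) = 2.204 W.
Step 9 — Reactive power: Q = Im(S) = -0.04108 VAR.
Step 10 — Apparent power: |S| = 2.204 VA.
Step 11 — Power factor: PF = P/|S| = 0.9998 (leading).

(a) P = 2.204 W  (b) Q = -0.04108 VAR  (c) S = 2.204 VA  (d) PF = 0.9998 (leading)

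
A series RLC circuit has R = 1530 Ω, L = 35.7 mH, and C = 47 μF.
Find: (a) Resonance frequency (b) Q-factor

Step 1 — Resonance condition Im(Z)=0 gives ω₀ = 1/√(LC).
Step 2 — ω₀ = 1/√(0.0357·4.7e-05) = 772 rad/s.
Step 3 — f₀ = ω₀/(2π) = 122.9 Hz.
Step 4 — Series Q: Q = ω₀L/R = 772·0.0357/1530 = 0.01801.

(a) f₀ = 122.9 Hz  (b) Q = 0.01801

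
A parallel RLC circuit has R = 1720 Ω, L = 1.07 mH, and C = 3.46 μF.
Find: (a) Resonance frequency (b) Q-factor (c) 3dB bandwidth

Step 1 — Resonance: ω₀ = 1/√(LC) = 1/√(0.00107·3.46e-06) = 1.644e+04 rad/s.
Step 2 — f₀ = ω₀/(2π) = 2616 Hz.
Step 3 — Parallel Q: Q = R/(ω₀L) = 1720/(1.644e+04·0.00107) = 97.81.
Step 4 — Bandwidth: Δω = ω₀/Q = 168 rad/s; BW = Δω/(2π) = 26.74 Hz.

(a) f₀ = 2616 Hz  (b) Q = 97.81  (c) BW = 26.74 Hz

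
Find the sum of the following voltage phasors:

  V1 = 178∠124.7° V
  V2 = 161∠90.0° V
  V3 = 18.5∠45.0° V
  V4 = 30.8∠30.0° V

Step 1 — Convert each phasor to rectangular form:
  V1 = 178·(cos(124.7°) + j·sin(124.7°)) = -101.3 + j146.3 V
  V2 = 161·(cos(90.0°) + j·sin(90.0°)) = 0 + j161 V
  V3 = 18.5·(cos(45.0°) + j·sin(45.0°)) = 13.08 + j13.08 V
  V4 = 30.8·(cos(30.0°) + j·sin(30.0°)) = 26.67 + j15.4 V
Step 2 — Sum components: V_total = -61.58 + j335.8 V.
Step 3 — Convert to polar: |V_total| = 341.4 V, ∠V_total = 100.4°.

V_total = 341.4∠100.4° V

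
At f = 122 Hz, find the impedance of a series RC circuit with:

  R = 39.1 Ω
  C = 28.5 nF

Step 1 — Angular frequency: ω = 2π·f = 2π·122 = 766.5 rad/s.
Step 2 — Component impedances:
  R: Z = R = 39.1 Ω
  C: Z = 1/(jωC) = -j/(ω·C) = 0 - j4.577e+04 Ω
Step 3 — Series combination: Z_total = R + C = 39.1 - j4.577e+04 Ω = 4.577e+04∠-90.0° Ω.

Z = 39.1 - j4.577e+04 Ω = 4.577e+04∠-90.0° Ω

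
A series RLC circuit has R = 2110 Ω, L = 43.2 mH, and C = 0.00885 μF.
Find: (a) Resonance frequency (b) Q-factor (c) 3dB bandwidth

Step 1 — Resonance: ω₀ = 1/√(LC) = 1/√(0.0432·8.85e-09) = 5.114e+04 rad/s.
Step 2 — f₀ = ω₀/(2π) = 8140 Hz.
Step 3 — Series Q: Q = ω₀L/R = 5.114e+04·0.0432/2110 = 1.047.
Step 4 — Bandwidth: Δω = ω₀/Q = 4.884e+04 rad/s; BW = Δω/(2π) = 7774 Hz.

(a) f₀ = 8140 Hz  (b) Q = 1.047  (c) BW = 7774 Hz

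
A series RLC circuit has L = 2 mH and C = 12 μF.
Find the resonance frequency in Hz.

Step 1 — Resonance condition Im(Z)=0 gives ω₀ = 1/√(LC).
Step 2 — ω₀ = 1/√(0.002·1.2e-05) = 6455 rad/s.
Step 3 — f₀ = ω₀/(2π) = 1027 Hz.

f₀ = 1027 Hz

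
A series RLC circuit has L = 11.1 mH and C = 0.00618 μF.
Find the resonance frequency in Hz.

Step 1 — Resonance condition Im(Z)=0 gives ω₀ = 1/√(LC).
Step 2 — ω₀ = 1/√(0.0111·6.18e-09) = 1.207e+05 rad/s.
Step 3 — f₀ = ω₀/(2π) = 1.922e+04 Hz.

f₀ = 1.922e+04 Hz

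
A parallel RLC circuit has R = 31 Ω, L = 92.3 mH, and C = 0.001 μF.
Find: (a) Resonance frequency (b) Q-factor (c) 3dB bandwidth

Step 1 — Resonance: ω₀ = 1/√(LC) = 1/√(0.0923·1e-09) = 1.041e+05 rad/s.
Step 2 — f₀ = ω₀/(2π) = 1.657e+04 Hz.
Step 3 — Parallel Q: Q = R/(ω₀L) = 31/(1.041e+05·0.0923) = 0.003227.
Step 4 — Bandwidth: Δω = ω₀/Q = 3.226e+07 rad/s; BW = Δω/(2π) = 5.134e+06 Hz.

(a) f₀ = 1.657e+04 Hz  (b) Q = 0.003227  (c) BW = 5.134e+06 Hz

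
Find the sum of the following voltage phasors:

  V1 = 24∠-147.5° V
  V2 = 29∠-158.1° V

Step 1 — Convert each phasor to rectangular form:
  V1 = 24·(cos(-147.5°) + j·sin(-147.5°)) = -20.24 - j12.9 V
  V2 = 29·(cos(-158.1°) + j·sin(-158.1°)) = -26.91 - j10.82 V
Step 2 — Sum components: V_total = -47.15 - j23.71 V.
Step 3 — Convert to polar: |V_total| = 52.78 V, ∠V_total = -153.3°.

V_total = 52.78∠-153.3° V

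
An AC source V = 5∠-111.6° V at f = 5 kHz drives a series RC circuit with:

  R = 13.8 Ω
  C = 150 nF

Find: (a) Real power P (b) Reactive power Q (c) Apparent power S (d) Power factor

Step 1 — Angular frequency: ω = 2π·f = 2π·5000 = 3.142e+04 rad/s.
Step 2 — Component impedances:
  R: Z = R = 13.8 Ω
  C: Z = 1/(jωC) = -j/(ω·C) = 0 - j212.2 Ω
Step 3 — Series combination: Z_total = R + C = 13.8 - j212.2 Ω = 212.7∠-86.3° Ω.
Step 4 — Source phasor: V = 5∠-111.6° V = -1.841 - j4.649 V.
Step 5 — Current: I = V / Z = 0.02125 - j0.01006 A = 0.02351∠-25.3° A.
Step 6 — Complex power: S = V·I* = 0.007629 - j0.1173 VA.
Step 7 — Real power: P = Re(S) = 0.007629 W.
Step 8 — Reactive power: Q = Im(S) = -0.1173 VAR.
Step 9 — Apparent power: |S| = 0.1176 VA.
Step 10 — Power factor: PF = P/|S| = 0.06489 (leading).

(a) P = 0.007629 W  (b) Q = -0.1173 VAR  (c) S = 0.1176 VA  (d) PF = 0.06489 (leading)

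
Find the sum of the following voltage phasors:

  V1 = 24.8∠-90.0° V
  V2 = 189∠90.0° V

Step 1 — Convert each phasor to rectangular form:
  V1 = 24.8·(cos(-90.0°) + j·sin(-90.0°)) = 0 - j24.8 V
  V2 = 189·(cos(90.0°) + j·sin(90.0°)) = 0 + j189 V
Step 2 — Sum components: V_total = 0 + j164.2 V.
Step 3 — Convert to polar: |V_total| = 164.2 V, ∠V_total = 90.0°.

V_total = 164.2∠90.0° V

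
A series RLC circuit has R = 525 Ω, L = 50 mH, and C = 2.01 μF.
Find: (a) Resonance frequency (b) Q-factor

Step 1 — Resonance condition Im(Z)=0 gives ω₀ = 1/√(LC).
Step 2 — ω₀ = 1/√(0.05·2.01e-06) = 3154 rad/s.
Step 3 — f₀ = ω₀/(2π) = 502 Hz.
Step 4 — Series Q: Q = ω₀L/R = 3154·0.05/525 = 0.3004.

(a) f₀ = 502 Hz  (b) Q = 0.3004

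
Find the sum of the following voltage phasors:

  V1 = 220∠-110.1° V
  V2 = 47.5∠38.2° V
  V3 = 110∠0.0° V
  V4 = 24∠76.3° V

Step 1 — Convert each phasor to rectangular form:
  V1 = 220·(cos(-110.1°) + j·sin(-110.1°)) = -75.61 - j206.6 V
  V2 = 47.5·(cos(38.2°) + j·sin(38.2°)) = 37.33 + j29.37 V
  V3 = 110·(cos(0.0°) + j·sin(0.0°)) = 110 V
  V4 = 24·(cos(76.3°) + j·sin(76.3°)) = 5.684 + j23.32 V
Step 2 — Sum components: V_total = 77.41 - j153.9 V.
Step 3 — Convert to polar: |V_total| = 172.3 V, ∠V_total = -63.3°.

V_total = 172.3∠-63.3° V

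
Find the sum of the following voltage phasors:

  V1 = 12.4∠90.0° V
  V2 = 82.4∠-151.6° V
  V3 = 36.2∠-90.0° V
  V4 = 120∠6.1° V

Step 1 — Convert each phasor to rectangular form:
  V1 = 12.4·(cos(90.0°) + j·sin(90.0°)) = 0 + j12.4 V
  V2 = 82.4·(cos(-151.6°) + j·sin(-151.6°)) = -72.48 - j39.19 V
  V3 = 36.2·(cos(-90.0°) + j·sin(-90.0°)) = 0 - j36.2 V
  V4 = 120·(cos(6.1°) + j·sin(6.1°)) = 119.3 + j12.75 V
Step 2 — Sum components: V_total = 46.84 - j50.24 V.
Step 3 — Convert to polar: |V_total| = 68.69 V, ∠V_total = -47.0°.

V_total = 68.69∠-47.0° V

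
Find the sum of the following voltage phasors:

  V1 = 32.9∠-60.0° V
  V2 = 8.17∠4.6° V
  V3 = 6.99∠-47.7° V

Step 1 — Convert each phasor to rectangular form:
  V1 = 32.9·(cos(-60.0°) + j·sin(-60.0°)) = 16.45 - j28.49 V
  V2 = 8.17·(cos(4.6°) + j·sin(4.6°)) = 8.144 + j0.6552 V
  V3 = 6.99·(cos(-47.7°) + j·sin(-47.7°)) = 4.704 - j5.17 V
Step 2 — Sum components: V_total = 29.3 - j33.01 V.
Step 3 — Convert to polar: |V_total| = 44.13 V, ∠V_total = -48.4°.

V_total = 44.13∠-48.4° V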